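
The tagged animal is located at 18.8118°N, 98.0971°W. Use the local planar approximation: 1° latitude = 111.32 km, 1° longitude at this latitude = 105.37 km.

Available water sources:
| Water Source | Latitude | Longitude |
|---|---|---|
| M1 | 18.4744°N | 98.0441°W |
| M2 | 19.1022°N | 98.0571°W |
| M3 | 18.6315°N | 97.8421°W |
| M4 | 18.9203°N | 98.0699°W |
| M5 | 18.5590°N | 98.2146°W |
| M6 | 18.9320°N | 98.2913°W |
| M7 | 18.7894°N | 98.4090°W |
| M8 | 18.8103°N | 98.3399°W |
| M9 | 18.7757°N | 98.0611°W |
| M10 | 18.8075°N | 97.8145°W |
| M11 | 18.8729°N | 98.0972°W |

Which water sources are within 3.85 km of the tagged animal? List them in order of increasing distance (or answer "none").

none

Distances from 18.8118°N, 98.0971°W:
M1: √((-0.3374·111.32)² + (0.0530·105.37)²) = √(1410.706125 + 31.187869) = 37.9723 km
M2: √((0.2904·111.32)² + (0.0400·105.37)²) = √(1045.056136 + 17.764539) = 32.6009 km
M3: √((-0.1803·111.32)² + (0.2550·105.37)²) = √(402.844880 + 721.961969) = 33.5381 km
M4: √((0.1085·111.32)² + (0.0272·105.37)²) = √(145.883398 + 8.214323) = 12.4136 km
M5: √((-0.2528·111.32)² + (-0.1175·105.37)²) = √(791.955054 + 153.288542) = 30.7448 km
M6: √((0.1202·111.32)² + (-0.1942·105.37)²) = √(179.042169 + 418.728394) = 24.4493 km
M7: √((-0.0224·111.32)² + (-0.3119·105.37)²) = √(6.217881 + 1080.101849) = 32.9594 km
M8: √((-0.0015·111.32)² + (-0.2428·105.37)²) = √(0.027882 + 654.532664) = 25.5844 km
M9: √((-0.0361·111.32)² + (0.0360·105.37)²) = √(16.149564 + 14.389277) = 5.5262 km
M10: √((-0.0043·111.32)² + (0.2826·105.37)²) = √(0.229131 + 886.703199) = 29.7814 km
M11: √((0.0611·111.32)² + (-0.0001·105.37)²) = √(46.262470 + 0.000111) = 6.8017 km
Threshold 3.85 km: none within range.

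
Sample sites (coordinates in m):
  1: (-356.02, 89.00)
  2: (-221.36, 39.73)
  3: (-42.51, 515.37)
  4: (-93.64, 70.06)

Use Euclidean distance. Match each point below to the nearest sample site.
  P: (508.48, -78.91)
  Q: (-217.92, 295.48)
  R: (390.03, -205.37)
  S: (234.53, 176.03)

P→4; Q→1; R→4; S→4

P at (508.48, -78.91):
  1: 880.66 m
  2: 739.42 m
  3: 810.41 m
  4: 620.27 m
  → nearest: 4 (620.27 m)
Q at (-217.92, 295.48):
  1: 248.41 m
  2: 255.77 m
  3: 281.28 m
  4: 257.41 m
  → nearest: 1 (248.41 m)
R at (390.03, -205.37):
  1: 802.03 m
  2: 658.69 m
  3: 840.57 m
  4: 556.60 m
  → nearest: 4 (556.60 m)
S at (234.53, 176.03):
  1: 596.93 m
  2: 475.83 m
  3: 438.07 m
  4: 344.86 m
  → nearest: 4 (344.86 m)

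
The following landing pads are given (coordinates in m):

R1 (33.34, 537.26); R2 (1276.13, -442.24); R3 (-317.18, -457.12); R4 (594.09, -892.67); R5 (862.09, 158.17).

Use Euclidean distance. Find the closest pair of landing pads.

R2 and R5

Pairwise distances:
R1–R2: 1582.39 m
R1–R3: 1054.35 m
R1–R4: 1535.95 m
R1–R5: 911.34 m
R2–R3: 1593.38 m
R2–R4: 817.35 m
R2–R5: 729.33 m
R3–R4: 1010.01 m
R3–R5: 1330.14 m
R4–R5: 1084.48 m
Closest pair: R2–R5 at 729.33 m.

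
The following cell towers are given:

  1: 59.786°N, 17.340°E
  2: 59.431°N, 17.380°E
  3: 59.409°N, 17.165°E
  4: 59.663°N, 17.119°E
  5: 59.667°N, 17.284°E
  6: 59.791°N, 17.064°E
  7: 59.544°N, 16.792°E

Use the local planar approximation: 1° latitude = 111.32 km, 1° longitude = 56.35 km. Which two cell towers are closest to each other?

4 and 5

Pairwise distances:
1–2: √((-0.355·111.32)² + (0.040·56.35)²) = √(1561.71975 + 5.08052) = 39.583 km
1–3: √((-0.377·111.32)² + (-0.175·56.35)²) = √(1761.28281 + 97.24425) = 43.111 km
1–4: √((-0.123·111.32)² + (-0.221·56.35)²) = √(187.48072 + 155.08593) = 18.509 km
1–5: √((-0.119·111.32)² + (-0.056·56.35)²) = √(175.48513 + 9.95781) = 13.618 km
1–6: √((0.005·111.32)² + (-0.276·56.35)²) = √(0.30980 + 241.88337) = 15.563 km
1–7: √((-0.242·111.32)² + (-0.548·56.35)²) = √(725.73343 + 953.56205) = 40.979 km
2–3: √((-0.022·111.32)² + (-0.215·56.35)²) = √(5.99780 + 146.77928) = 12.360 km
2–4: √((0.232·111.32)² + (-0.261·56.35)²) = √(666.99467 + 216.30614) = 29.720 km
2–5: √((0.236·111.32)² + (-0.096·56.35)²) = √(690.19276 + 29.26377) = 26.823 km
2–6: √((0.360·111.32)² + (-0.316·56.35)²) = √(1606.02166 + 317.07500) = 43.853 km
2–7: √((0.113·111.32)² + (-0.588·56.35)²) = √(158.23527 + 1097.84870) = 35.441 km
3–4: √((0.254·111.32)² + (-0.046·56.35)²) = √(799.49146 + 6.71898) = 28.394 km
3–5: √((0.258·111.32)² + (0.119·56.35)²) = √(824.87057 + 44.96574) = 29.493 km
3–6: √((0.382·111.32)² + (-0.101·56.35)²) = √(1808.31099 + 32.39146) = 42.903 km
3–7: √((0.135·111.32)² + (-0.373·56.35)²) = √(225.84680 + 441.77944) = 25.838 km
4–5: √((0.004·111.32)² + (0.165·56.35)²) = √(0.19827 + 86.44816) = 9.308 km
4–6: √((0.128·111.32)² + (-0.055·56.35)²) = √(203.03286 + 9.60535) = 14.582 km
4–7: √((-0.119·111.32)² + (-0.327·56.35)²) = √(175.48513 + 339.53406) = 22.694 km
5–6: √((0.124·111.32)² + (-0.220·56.35)²) = √(190.54158 + 153.68561) = 18.553 km
5–7: √((-0.123·111.32)² + (-0.492·56.35)²) = √(187.48072 + 768.63127) = 30.921 km
6–7: √((-0.247·111.32)² + (-0.272·56.35)²) = √(756.03222 + 234.92306) = 31.479 km
Closest pair: 4–5 at 9.308 km.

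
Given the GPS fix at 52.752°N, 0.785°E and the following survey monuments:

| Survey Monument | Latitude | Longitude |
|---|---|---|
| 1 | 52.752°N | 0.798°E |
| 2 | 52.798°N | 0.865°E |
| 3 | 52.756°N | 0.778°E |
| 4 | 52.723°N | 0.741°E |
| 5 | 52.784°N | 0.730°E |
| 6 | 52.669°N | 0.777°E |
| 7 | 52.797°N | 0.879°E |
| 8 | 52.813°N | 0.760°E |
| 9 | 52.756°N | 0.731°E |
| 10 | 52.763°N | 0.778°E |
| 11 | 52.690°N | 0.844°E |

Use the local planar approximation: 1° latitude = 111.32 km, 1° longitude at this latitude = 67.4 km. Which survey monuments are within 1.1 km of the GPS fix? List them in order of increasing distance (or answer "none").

3, 1

Distances from 52.752°N, 0.785°E:
1: 0.876 km
2: 7.436 km
3: 0.649 km
4: 4.384 km
5: 5.141 km
6: 9.255 km
7: 8.077 km
8: 6.996 km
9: 3.667 km
10: 1.312 km
11: 7.965 km
Threshold 1.1 km: 3 (0.649 km), 1 (0.876 km) are within range.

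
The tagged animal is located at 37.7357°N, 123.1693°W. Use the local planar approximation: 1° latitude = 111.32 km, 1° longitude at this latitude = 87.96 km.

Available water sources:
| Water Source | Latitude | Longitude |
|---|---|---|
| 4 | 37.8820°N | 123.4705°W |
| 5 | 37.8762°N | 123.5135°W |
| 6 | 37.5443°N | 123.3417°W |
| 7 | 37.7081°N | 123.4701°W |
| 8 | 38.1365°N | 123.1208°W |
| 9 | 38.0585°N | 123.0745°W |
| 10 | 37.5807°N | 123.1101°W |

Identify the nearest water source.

Distances from 37.7357°N, 123.1693°W:
4: 31.0990 km
5: 34.0771 km
6: 26.1520 km
7: 26.6362 km
8: 44.8205 km
9: 36.8889 km
10: 18.0232 km
Minimum: 10 at 18.0232 km.

10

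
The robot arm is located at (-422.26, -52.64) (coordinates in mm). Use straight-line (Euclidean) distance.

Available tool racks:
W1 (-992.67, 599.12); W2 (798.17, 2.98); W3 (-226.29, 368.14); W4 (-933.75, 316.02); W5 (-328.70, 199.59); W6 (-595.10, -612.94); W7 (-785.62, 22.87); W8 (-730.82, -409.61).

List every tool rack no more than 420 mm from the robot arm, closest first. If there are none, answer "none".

Distances from (-422.26, -52.64):
W1: √((-570.41)² + (651.76)²) = √(325367.5681 + 424791.0976) = 866.12 mm
W2: √((1220.43)² + (55.62)²) = √(1489449.3849 + 3093.5844) = 1221.70 mm
W3: √((195.97)² + (420.78)²) = √(38404.2409 + 177055.8084) = 464.18 mm
W4: √((-511.49)² + (368.66)²) = √(261622.0201 + 135910.1956) = 630.50 mm
W5: √((93.56)² + (252.23)²) = √(8753.4736 + 63619.9729) = 269.02 mm
W6: √((-172.84)² + (-560.30)²) = √(29873.6656 + 313936.0900) = 586.35 mm
W7: √((-363.36)² + (75.51)²) = √(132030.4896 + 5701.7601) = 371.12 mm
W8: √((-308.56)² + (-356.97)²) = √(95209.2736 + 127427.5809) = 471.84 mm
Threshold 420 mm: W5 (269.02 mm), W7 (371.12 mm) are within range.

W5, W7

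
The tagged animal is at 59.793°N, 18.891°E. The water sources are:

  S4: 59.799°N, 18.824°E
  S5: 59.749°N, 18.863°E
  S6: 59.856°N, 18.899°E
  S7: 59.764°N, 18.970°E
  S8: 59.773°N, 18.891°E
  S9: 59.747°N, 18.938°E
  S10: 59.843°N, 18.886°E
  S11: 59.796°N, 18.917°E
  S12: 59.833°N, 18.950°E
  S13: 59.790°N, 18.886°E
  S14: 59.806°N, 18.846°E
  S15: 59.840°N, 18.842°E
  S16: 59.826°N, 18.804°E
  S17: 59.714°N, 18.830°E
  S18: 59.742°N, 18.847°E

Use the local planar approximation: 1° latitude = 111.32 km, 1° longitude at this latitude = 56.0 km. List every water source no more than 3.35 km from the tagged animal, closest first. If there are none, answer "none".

S13, S11, S8, S14

Distances from 59.793°N, 18.891°E:
S4: 3.811 km
S5: 5.143 km
S6: 7.027 km
S7: 5.477 km
S8: 2.226 km
S9: 5.758 km
S10: 5.573 km
S11: 1.494 km
S12: 5.545 km
S13: 0.436 km
S14: 2.906 km
S15: 5.908 km
S16: 6.102 km
S17: 9.434 km
S18: 6.189 km
Threshold 3.35 km: S13 (0.436 km), S11 (1.494 km), S8 (2.226 km), S14 (2.906 km) are within range.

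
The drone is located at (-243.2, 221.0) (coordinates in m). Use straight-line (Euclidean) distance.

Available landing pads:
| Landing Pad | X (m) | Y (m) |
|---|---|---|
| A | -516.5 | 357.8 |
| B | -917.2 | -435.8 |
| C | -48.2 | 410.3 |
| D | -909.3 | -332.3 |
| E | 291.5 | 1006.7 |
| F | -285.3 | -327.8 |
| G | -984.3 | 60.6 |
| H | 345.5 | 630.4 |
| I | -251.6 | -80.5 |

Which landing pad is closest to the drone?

C

Distances from (-243.2, 221.0):
A: 305.6 m
B: 941.1 m
C: 271.8 m
D: 865.9 m
E: 950.4 m
F: 550.4 m
G: 758.3 m
H: 717.1 m
I: 301.6 m
Minimum: C at 271.8 m.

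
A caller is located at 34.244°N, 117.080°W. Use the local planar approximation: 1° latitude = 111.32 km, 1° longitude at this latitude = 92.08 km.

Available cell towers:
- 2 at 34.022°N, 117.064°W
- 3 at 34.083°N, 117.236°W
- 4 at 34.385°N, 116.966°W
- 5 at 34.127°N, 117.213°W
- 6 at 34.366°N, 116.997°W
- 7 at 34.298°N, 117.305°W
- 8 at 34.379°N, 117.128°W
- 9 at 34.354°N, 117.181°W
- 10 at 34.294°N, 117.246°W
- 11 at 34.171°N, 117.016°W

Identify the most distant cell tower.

Distances from 34.244°N, 117.080°W:
2: √((-0.222·111.32)² + (0.016·92.08)²) = √(610.73435 + 2.17055) = 24.757 km
3: √((-0.161·111.32)² + (-0.156·92.08)²) = √(321.21672 + 206.33829) = 22.969 km
4: √((0.141·111.32)² + (0.114·92.08)²) = √(246.36818 + 110.18953) = 18.883 km
5: √((-0.117·111.32)² + (-0.133·92.08)²) = √(169.63604 + 149.98019) = 17.878 km
6: √((0.122·111.32)² + (0.083·92.08)²) = √(184.44465 + 58.40995) = 15.584 km
7: √((0.054·111.32)² + (-0.225·92.08)²) = √(36.13549 + 429.23552) = 21.572 km
8: √((0.135·111.32)² + (-0.048·92.08)²) = √(225.84680 + 19.53499) = 15.665 km
9: √((0.110·111.32)² + (-0.101·92.08)²) = √(149.94492 + 86.49149) = 15.376 km
10: √((0.050·111.32)² + (-0.166·92.08)²) = √(30.98036 + 233.63978) = 16.267 km
11: √((-0.073·111.32)² + (0.064·92.08)²) = √(66.03773 + 34.72886) = 10.038 km
Maximum: 2 at 24.757 km.

2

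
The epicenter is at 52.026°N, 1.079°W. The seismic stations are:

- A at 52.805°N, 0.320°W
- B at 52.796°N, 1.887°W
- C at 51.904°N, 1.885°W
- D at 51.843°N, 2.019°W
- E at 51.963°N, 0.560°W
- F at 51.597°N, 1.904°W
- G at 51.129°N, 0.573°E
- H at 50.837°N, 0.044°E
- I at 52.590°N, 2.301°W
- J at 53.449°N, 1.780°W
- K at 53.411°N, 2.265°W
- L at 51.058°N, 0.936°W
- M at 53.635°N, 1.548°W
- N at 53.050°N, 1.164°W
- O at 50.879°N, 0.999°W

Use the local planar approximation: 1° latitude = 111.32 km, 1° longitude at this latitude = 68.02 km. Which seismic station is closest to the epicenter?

E

Distances from 52.026°N, 1.079°W:
A: √((0.779·111.32)² + (0.759·68.02)²) = √(7520.06009 + 2665.36571) = 100.923 km
B: √((0.770·111.32)² + (-0.808·68.02)²) = √(7347.30123 + 3020.61919) = 101.823 km
C: √((-0.122·111.32)² + (-0.806·68.02)²) = √(184.44465 + 3005.68413) = 56.481 km
D: √((-0.183·111.32)² + (-0.940·68.02)²) = √(415.00046 + 4088.17015) = 67.106 km
E: √((-0.063·111.32)² + (0.519·68.02)²) = √(49.18441 + 1246.25803) = 35.992 km
F: √((-0.429·111.32)² + (-0.825·68.02)²) = √(2280.66228 + 3149.06157) = 73.687 km
G: √((-0.897·111.32)² + (1.652·68.02)²) = √(9970.82930 + 12626.80115) = 150.325 km
H: √((-1.189·111.32)² + (1.123·68.02)²) = √(17519.03195 + 5834.89127) = 152.820 km
I: √((0.564·111.32)² + (-1.222·68.02)²) = √(3941.89093 + 6909.00755) = 104.168 km
J: √((1.423·111.32)² + (-0.701·68.02)²) = √(25093.20852 + 2273.57503) = 165.429 km
K: √((1.385·111.32)² + (-1.186·68.02)²) = √(23770.91736 + 6507.92641) = 174.008 km
L: √((-0.968·111.32)² + (0.143·68.02)²) = √(11611.73484 + 94.61181) = 108.196 km
M: √((1.609·111.32)² + (-0.469·68.02)²) = √(32081.78201 + 1017.69805) = 181.933 km
N: √((1.024·111.32)² + (-0.085·68.02)²) = √(12994.10311 + 33.42805) = 114.138 km
O: √((-1.147·111.32)² + (0.080·68.02)²) = √(16303.21407 + 29.61101) = 127.800 km
Minimum: E at 35.992 km.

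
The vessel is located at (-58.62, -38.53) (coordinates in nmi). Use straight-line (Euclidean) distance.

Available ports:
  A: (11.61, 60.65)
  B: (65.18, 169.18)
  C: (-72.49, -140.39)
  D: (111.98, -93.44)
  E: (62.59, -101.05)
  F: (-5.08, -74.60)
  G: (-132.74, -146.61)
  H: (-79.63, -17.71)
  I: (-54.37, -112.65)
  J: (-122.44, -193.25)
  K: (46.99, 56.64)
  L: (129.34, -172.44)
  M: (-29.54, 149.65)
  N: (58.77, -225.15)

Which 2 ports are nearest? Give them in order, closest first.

Distances from (-58.62, -38.53):
A: 121.53 nmi
B: 241.81 nmi
C: 102.80 nmi
D: 179.22 nmi
E: 136.38 nmi
F: 64.56 nmi
G: 131.05 nmi
H: 29.58 nmi
I: 74.24 nmi
J: 167.37 nmi
K: 142.16 nmi
L: 230.78 nmi
M: 190.41 nmi
N: 220.47 nmi
Sorted: H (29.58 nmi) < F (64.56 nmi) < I (74.24 nmi) < C (102.80 nmi) < …

H, F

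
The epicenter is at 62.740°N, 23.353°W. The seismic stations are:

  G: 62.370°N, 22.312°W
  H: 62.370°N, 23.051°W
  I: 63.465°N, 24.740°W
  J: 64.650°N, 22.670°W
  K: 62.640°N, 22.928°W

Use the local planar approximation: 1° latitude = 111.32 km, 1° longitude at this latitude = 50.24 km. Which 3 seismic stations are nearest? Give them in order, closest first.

Distances from 62.740°N, 23.353°W:
G: √((-0.370·111.32)² + (1.041·50.24)²) = √(1696.48429 + 2735.27326) = 66.571 km
H: √((-0.370·111.32)² + (0.302·50.24)²) = √(1696.48429 + 230.20415) = 43.894 km
I: √((0.725·111.32)² + (-1.387·50.24)²) = √(6513.61985 + 4855.70377) = 106.627 km
J: √((1.910·111.32)² + (0.683·50.24)²) = √(45207.77469 + 1177.44511) = 215.372 km
K: √((-0.100·111.32)² + (0.425·50.24)²) = √(123.92142 + 455.90790) = 24.080 km
Sorted: K (24.080 km) < H (43.894 km) < G (66.571 km) < I (106.627 km) < J (215.372 km)

K, H, G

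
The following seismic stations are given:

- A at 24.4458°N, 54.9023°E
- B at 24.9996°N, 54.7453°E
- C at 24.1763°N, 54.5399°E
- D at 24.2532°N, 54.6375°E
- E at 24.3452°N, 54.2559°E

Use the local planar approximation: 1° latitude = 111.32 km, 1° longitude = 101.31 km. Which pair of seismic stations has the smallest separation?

C and D

Pairwise distances:
C–D: 13.0787 km
A–D: 34.3419 km
C–E: 34.3707 km
D–E: 39.9934 km
A–C: 47.4133 km
A–B: 63.6678 km
A–E: 66.4374 km
B–D: 83.8039 km
B–E: 88.1197 km
B–C: 93.9824 km
Closest pair: C–D at 13.0787 km.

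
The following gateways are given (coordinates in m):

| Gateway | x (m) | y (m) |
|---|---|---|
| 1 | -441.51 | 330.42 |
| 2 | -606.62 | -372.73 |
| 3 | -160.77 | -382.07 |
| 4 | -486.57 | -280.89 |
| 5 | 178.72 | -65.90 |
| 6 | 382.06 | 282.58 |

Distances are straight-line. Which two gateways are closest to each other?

Pairwise distances:
1–2: 722.28 m
1–3: 765.80 m
1–4: 612.97 m
1–5: 736.04 m
1–6: 824.96 m
2–3: 445.95 m
2–4: 151.15 m
2–5: 843.15 m
2–6: 1186.14 m
3–4: 341.15 m
3–5: 463.91 m
3–6: 858.15 m
4–5: 699.16 m
4–6: 1035.38 m
5–6: 403.47 m
Closest pair: 2–4 at 151.15 m.

2 and 4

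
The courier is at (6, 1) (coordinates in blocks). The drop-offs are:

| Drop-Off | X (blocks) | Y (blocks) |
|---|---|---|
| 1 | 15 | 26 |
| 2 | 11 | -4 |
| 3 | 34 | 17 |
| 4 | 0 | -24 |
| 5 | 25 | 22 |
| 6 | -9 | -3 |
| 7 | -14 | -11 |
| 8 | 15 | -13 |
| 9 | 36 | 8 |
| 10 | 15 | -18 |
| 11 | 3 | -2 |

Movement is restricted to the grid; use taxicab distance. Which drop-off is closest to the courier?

11

Distances from (6, 1):
1: |9| + |25| = 9 + 25 = 34 blocks
2: |5| + |-5| = 5 + 5 = 10 blocks
3: |28| + |16| = 28 + 16 = 44 blocks
4: |-6| + |-25| = 6 + 25 = 31 blocks
5: |19| + |21| = 19 + 21 = 40 blocks
6: |-15| + |-4| = 15 + 4 = 19 blocks
7: |-20| + |-12| = 20 + 12 = 32 blocks
8: |9| + |-14| = 9 + 14 = 23 blocks
9: |30| + |7| = 30 + 7 = 37 blocks
10: |9| + |-19| = 9 + 19 = 28 blocks
11: |-3| + |-3| = 3 + 3 = 6 blocks
Minimum: 11 at 6 blocks.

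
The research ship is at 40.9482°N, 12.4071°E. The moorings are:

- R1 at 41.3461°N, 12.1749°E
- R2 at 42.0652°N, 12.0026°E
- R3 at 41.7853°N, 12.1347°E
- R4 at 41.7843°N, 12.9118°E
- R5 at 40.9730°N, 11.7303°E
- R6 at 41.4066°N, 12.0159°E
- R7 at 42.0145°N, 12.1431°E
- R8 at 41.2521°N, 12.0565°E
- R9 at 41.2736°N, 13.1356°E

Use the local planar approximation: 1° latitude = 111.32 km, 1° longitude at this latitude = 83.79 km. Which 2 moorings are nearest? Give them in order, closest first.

Distances from 40.9482°N, 12.4071°E:
R1: √((0.3979·111.32)² + (-0.2322·83.79)²) = √(1961.978634 + 378.537415) = 48.3789 km
R2: √((1.1170·111.32)² + (-0.4045·83.79)²) = √(15461.539759 + 1148.739177) = 128.8809 km
R3: √((0.8371·111.32)² + (-0.2724·83.79)²) = √(8683.625378 + 520.953053) = 95.9405 km
R4: √((0.8361·111.32)² + (0.5047·83.79)²) = √(8662.890845 + 1788.343705) = 102.2313 km
R5: √((0.0248·111.32)² + (-0.6768·83.79)²) = √(7.621663 + 3215.918847) = 56.7762 km
R6: √((0.4584·111.32)² + (-0.3912·83.79)²) = √(2603.967822 + 1074.439765) = 60.6499 km
R7: √((1.0663·111.32)² + (-0.2640·83.79)²) = √(14089.812499 + 489.319175) = 120.7441 km
R8: √((0.3039·111.32)² + (-0.3506·83.79)²) = √(1144.478914 + 862.994851) = 44.8048 km
R9: √((0.3254·111.32)² + (0.7285·83.79)²) = √(1312.143981 + 3726.005512) = 70.9799 km
Sorted: R8 (44.8048 km) < R1 (48.3789 km) < R5 (56.7762 km) < R6 (60.6499 km) < …

R8, R1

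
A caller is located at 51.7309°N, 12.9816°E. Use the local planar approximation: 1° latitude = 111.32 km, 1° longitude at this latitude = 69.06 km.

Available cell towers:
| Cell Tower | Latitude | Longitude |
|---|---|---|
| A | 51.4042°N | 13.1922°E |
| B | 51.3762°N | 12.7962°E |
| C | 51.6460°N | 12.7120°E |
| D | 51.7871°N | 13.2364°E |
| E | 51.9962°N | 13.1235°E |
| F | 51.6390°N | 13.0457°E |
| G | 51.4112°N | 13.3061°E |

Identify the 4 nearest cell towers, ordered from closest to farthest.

Distances from 51.7309°N, 12.9816°E:
A: 39.1686 km
B: 41.5092 km
C: 20.8800 km
D: 18.6756 km
E: 31.1166 km
F: 11.1470 km
G: 42.0569 km
Sorted: F (11.1470 km) < D (18.6756 km) < C (20.8800 km) < E (31.1166 km) < A (39.1686 km) < B (41.5092 km) < …

F, D, C, E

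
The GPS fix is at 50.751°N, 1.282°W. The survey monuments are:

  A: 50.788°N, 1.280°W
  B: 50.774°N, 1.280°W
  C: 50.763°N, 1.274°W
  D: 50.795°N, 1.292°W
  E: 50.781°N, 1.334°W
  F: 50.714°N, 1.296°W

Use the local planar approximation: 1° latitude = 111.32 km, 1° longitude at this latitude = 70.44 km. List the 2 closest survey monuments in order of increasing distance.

C, B

Distances from 50.751°N, 1.282°W:
A: √((0.037·111.32)² + (0.002·70.44)²) = √(16.96484 + 0.01985) = 4.121 km
B: √((0.023·111.32)² + (0.002·70.44)²) = √(6.55544 + 0.01985) = 2.564 km
C: √((0.012·111.32)² + (0.008·70.44)²) = √(1.78447 + 0.31755) = 1.450 km
D: √((0.044·111.32)² + (-0.010·70.44)²) = √(23.99119 + 0.49618) = 4.948 km
E: √((0.030·111.32)² + (-0.052·70.44)²) = √(11.15293 + 13.41669) = 4.957 km
F: √((-0.037·111.32)² + (-0.014·70.44)²) = √(16.96484 + 0.97251) = 4.235 km
Sorted: C (1.450 km) < B (2.564 km) < A (4.121 km) < F (4.235 km) < …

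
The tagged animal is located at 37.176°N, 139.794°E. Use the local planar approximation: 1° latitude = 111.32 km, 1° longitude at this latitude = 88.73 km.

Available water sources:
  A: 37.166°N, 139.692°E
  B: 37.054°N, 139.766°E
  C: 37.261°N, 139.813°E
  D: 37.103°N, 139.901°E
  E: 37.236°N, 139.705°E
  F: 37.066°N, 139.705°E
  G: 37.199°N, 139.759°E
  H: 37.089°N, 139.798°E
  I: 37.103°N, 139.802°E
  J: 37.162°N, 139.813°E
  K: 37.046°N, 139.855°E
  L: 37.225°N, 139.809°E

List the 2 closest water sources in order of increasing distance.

Distances from 37.176°N, 139.794°E:
A: 9.119 km
B: 13.806 km
C: 9.611 km
D: 12.497 km
E: 10.343 km
F: 14.571 km
G: 4.025 km
H: 9.691 km
I: 8.157 km
J: 2.296 km
K: 15.451 km
L: 5.615 km
Sorted: J (2.296 km) < G (4.025 km) < L (5.615 km) < I (8.157 km) < …

J, G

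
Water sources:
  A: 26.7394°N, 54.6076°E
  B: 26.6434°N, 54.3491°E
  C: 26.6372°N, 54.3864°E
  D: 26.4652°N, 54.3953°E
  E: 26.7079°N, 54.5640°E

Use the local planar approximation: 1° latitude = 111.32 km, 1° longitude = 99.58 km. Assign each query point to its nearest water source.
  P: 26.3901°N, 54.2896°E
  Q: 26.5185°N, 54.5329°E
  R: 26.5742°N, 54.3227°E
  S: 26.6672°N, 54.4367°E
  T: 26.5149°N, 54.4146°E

P→D; Q→D; R→B; S→C; T→D

P at 26.3901°N, 54.2896°E:
  A: 50.1471 km
  B: 28.8131 km
  C: 29.1472 km
  D: 13.4417 km
  E: 44.7013 km
  → nearest: D (13.4417 km)
Q at 26.5185°N, 54.5329°E:
  A: 25.6911 km
  B: 22.9850 km
  C: 19.6831 km
  D: 14.9317 km
  E: 21.3102 km
  → nearest: D (14.9317 km)
R at 26.5742°N, 54.3227°E:
  A: 33.8093 km
  B: 8.1396 km
  C: 9.4563 km
  D: 14.1243 km
  E: 28.2647 km
  → nearest: B (8.1396 km)
S at 26.6672°N, 54.4367°E:
  A: 18.8207 km
  B: 9.1167 km
  C: 6.0201 km
  D: 22.8614 km
  E: 13.4619 km
  → nearest: C (6.0201 km)
T at 26.5149°N, 54.4146°E:
  A: 31.5267 km
  B: 15.7215 km
  C: 13.9010 km
  D: 5.8569 km
  E: 26.1329 km
  → nearest: D (5.8569 km)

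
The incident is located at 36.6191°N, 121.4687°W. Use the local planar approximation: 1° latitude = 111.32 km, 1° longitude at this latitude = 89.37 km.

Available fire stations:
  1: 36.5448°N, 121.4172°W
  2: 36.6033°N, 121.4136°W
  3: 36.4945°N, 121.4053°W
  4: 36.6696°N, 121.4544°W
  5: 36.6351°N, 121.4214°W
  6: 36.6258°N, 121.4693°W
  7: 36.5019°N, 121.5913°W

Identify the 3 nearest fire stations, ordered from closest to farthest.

6, 5, 2

Distances from 36.6191°N, 121.4687°W:
1: 9.4654 km
2: 5.2290 km
3: 14.9831 km
4: 5.7651 km
5: 4.5871 km
6: 0.7478 km
7: 17.0372 km
Sorted: 6 (0.7478 km) < 5 (4.5871 km) < 2 (5.2290 km) < 4 (5.7651 km) < 1 (9.4654 km) < …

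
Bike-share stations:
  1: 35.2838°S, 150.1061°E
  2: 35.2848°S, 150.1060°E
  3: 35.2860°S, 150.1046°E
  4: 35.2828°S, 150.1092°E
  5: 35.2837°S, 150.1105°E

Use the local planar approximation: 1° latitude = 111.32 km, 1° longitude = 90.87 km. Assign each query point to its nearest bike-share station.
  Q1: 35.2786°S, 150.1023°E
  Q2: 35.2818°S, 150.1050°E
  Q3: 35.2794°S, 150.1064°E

Q1→1; Q2→1; Q3→4

Q1 at 35.2786°S, 150.1023°E:
  1: √((-0.0052·111.32)² + (0.0038·90.87)²) = √(0.335084 + 0.119236) = 0.6740 km
  2: √((-0.0062·111.32)² + (0.0037·90.87)²) = √(0.476354 + 0.113043) = 0.7677 km
  3: √((-0.0074·111.32)² + (0.0023·90.87)²) = √(0.678594 + 0.043681) = 0.8499 km
  4: √((-0.0042·111.32)² + (0.0069·90.87)²) = √(0.218597 + 0.393133) = 0.7821 km
  5: √((-0.0051·111.32)² + (0.0082·90.87)²) = √(0.322320 + 0.555225) = 0.9368 km
  → nearest: 1 (0.6740 km)
Q2 at 35.2818°S, 150.1050°E:
  1: √((-0.0020·111.32)² + (0.0011·90.87)²) = √(0.049569 + 0.009991) = 0.2440 km
  2: √((-0.0030·111.32)² + (0.0010·90.87)²) = √(0.111529 + 0.008257) = 0.3461 km
  3: √((-0.0042·111.32)² + (-0.0004·90.87)²) = √(0.218597 + 0.001321) = 0.4690 km
  4: √((-0.0010·111.32)² + (0.0042·90.87)²) = √(0.012392 + 0.145660) = 0.3976 km
  5: √((-0.0019·111.32)² + (0.0055·90.87)²) = √(0.044736 + 0.249785) = 0.5427 km
  → nearest: 1 (0.2440 km)
Q3 at 35.2794°S, 150.1064°E:
  1: √((-0.0044·111.32)² + (-0.0003·90.87)²) = √(0.239912 + 0.000743) = 0.4906 km
  2: √((-0.0054·111.32)² + (-0.0004·90.87)²) = √(0.361355 + 0.001321) = 0.6022 km
  3: √((-0.0066·111.32)² + (-0.0018·90.87)²) = √(0.539802 + 0.026754) = 0.7527 km
  4: √((-0.0034·111.32)² + (0.0028·90.87)²) = √(0.143253 + 0.064738) = 0.4561 km
  5: √((-0.0043·111.32)² + (0.0041·90.87)²) = √(0.229131 + 0.138806) = 0.6066 km
  → nearest: 4 (0.4561 km)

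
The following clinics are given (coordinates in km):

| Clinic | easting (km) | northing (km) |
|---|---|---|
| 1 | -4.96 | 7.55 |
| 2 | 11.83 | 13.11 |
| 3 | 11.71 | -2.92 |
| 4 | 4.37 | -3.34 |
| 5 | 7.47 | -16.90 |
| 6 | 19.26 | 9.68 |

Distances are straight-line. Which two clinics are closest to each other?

Pairwise distances:
1–2: 17.69 km
1–3: 19.69 km
1–4: 14.34 km
1–5: 27.43 km
1–6: 24.31 km
2–3: 16.03 km
2–4: 18.06 km
2–5: 30.33 km
2–6: 8.18 km
3–4: 7.35 km
3–5: 14.61 km
3–6: 14.69 km
4–5: 13.91 km
4–6: 19.78 km
5–6: 29.08 km
Closest pair: 3–4 at 7.35 km.

3 and 4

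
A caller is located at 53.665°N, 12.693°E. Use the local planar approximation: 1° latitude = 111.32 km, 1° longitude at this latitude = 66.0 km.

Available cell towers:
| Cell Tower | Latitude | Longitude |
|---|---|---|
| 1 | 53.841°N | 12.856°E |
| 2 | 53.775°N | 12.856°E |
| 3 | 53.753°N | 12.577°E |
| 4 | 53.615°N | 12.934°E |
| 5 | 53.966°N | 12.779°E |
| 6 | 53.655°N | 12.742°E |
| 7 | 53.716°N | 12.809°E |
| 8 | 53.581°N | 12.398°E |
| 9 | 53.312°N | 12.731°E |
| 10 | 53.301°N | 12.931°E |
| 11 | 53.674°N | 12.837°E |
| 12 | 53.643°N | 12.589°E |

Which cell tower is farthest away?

10

Distances from 53.665°N, 12.693°E:
1: √((0.176·111.32)² + (0.163·66.0)²) = √(383.85900 + 115.73456) = 22.352 km
2: √((0.110·111.32)² + (0.163·66.0)²) = √(149.94492 + 115.73456) = 16.300 km
3: √((0.088·111.32)² + (-0.116·66.0)²) = √(95.96475 + 58.61434) = 12.433 km
4: √((-0.050·111.32)² + (0.241·66.0)²) = √(30.98036 + 253.00084) = 16.852 km
5: √((0.301·111.32)² + (0.086·66.0)²) = √(1122.74049 + 32.21698) = 33.985 km
6: √((-0.010·111.32)² + (0.049·66.0)²) = √(1.23921 + 10.45876) = 3.420 km
7: √((0.051·111.32)² + (0.116·66.0)²) = √(32.23196 + 58.61434) = 9.531 km
8: √((-0.084·111.32)² + (-0.295·66.0)²) = √(87.43896 + 379.08090) = 21.599 km
9: √((-0.353·111.32)² + (0.038·66.0)²) = √(1544.17247 + 6.29006) = 39.376 km
10: √((-0.364·111.32)² + (0.238·66.0)²) = √(1641.90930 + 246.74126) = 43.459 km
11: √((0.009·111.32)² + (0.144·66.0)²) = √(1.00376 + 90.32602) = 9.557 km
12: √((-0.022·111.32)² + (-0.104·66.0)²) = √(5.99780 + 47.11450) = 7.288 km
Maximum: 10 at 43.459 km.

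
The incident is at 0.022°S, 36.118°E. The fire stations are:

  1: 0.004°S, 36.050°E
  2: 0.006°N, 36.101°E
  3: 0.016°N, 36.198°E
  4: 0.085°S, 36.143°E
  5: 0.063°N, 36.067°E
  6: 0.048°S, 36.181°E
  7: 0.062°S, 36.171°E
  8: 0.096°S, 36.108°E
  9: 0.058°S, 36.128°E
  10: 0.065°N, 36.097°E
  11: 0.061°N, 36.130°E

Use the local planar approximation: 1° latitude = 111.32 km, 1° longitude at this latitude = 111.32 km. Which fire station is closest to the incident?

2

Distances from 0.022°S, 36.118°E:
1: √((0.018·111.32)² + (-0.068·111.32)²) = √(4.01505 + 57.30127) = 7.830 km
2: √((0.028·111.32)² + (-0.017·111.32)²) = √(9.71544 + 3.58133) = 3.646 km
3: √((0.038·111.32)² + (0.080·111.32)²) = √(17.89425 + 79.30971) = 9.859 km
4: √((-0.063·111.32)² + (0.025·111.32)²) = √(49.18441 + 7.74509) = 7.545 km
5: √((0.085·111.32)² + (-0.051·111.32)²) = √(89.53323 + 32.23196) = 11.035 km
6: √((-0.026·111.32)² + (0.063·111.32)²) = √(8.37709 + 49.18441) = 7.587 km
7: √((-0.040·111.32)² + (0.053·111.32)²) = √(19.82743 + 34.80953) = 7.392 km
8: √((-0.074·111.32)² + (-0.010·111.32)²) = √(67.85937 + 1.23921) = 8.313 km
9: √((-0.036·111.32)² + (0.010·111.32)²) = √(16.06022 + 1.23921) = 4.159 km
10: √((0.087·111.32)² + (-0.021·111.32)²) = √(93.79613 + 5.46493) = 9.963 km
11: √((0.083·111.32)² + (0.012·111.32)²) = √(85.36947 + 1.78447) = 9.336 km
Minimum: 2 at 3.646 km.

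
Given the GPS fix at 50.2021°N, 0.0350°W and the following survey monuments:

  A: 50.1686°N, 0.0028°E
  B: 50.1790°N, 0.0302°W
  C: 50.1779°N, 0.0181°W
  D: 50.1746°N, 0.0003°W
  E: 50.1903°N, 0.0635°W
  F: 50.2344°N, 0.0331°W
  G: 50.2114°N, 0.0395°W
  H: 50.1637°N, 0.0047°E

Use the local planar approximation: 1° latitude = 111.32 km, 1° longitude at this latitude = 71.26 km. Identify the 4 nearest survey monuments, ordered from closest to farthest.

Distances from 50.2021°N, 0.0350°W:
A: √((-0.0335·111.32)² + (0.0378·71.26)²) = √(13.907082 + 7.255632) = 4.6003 km
B: √((-0.0231·111.32)² + (0.0048·71.26)²) = √(6.612571 + 0.116997) = 2.5941 km
C: √((-0.0242·111.32)² + (0.0169·71.26)²) = √(7.257334 + 1.450324) = 2.9509 km
D: √((-0.0275·111.32)² + (0.0347·71.26)²) = √(9.371558 + 6.114354) = 3.9352 km
E: √((-0.0118·111.32)² + (-0.0285·71.26)²) = √(1.725482 + 4.124595) = 2.4187 km
F: √((0.0323·111.32)² + (0.0019·71.26)²) = √(12.928598 + 0.018332) = 3.5982 km
G: √((0.0093·111.32)² + (-0.0045·71.26)²) = √(1.071796 + 0.102829) = 1.0838 km
H: √((-0.0384·111.32)² + (0.0397·71.26)²) = √(18.272957 + 8.003365) = 5.1260 km
Sorted: G (1.0838 km) < E (2.4187 km) < B (2.5941 km) < C (2.9509 km) < F (3.5982 km) < D (3.9352 km) < …

G, E, B, C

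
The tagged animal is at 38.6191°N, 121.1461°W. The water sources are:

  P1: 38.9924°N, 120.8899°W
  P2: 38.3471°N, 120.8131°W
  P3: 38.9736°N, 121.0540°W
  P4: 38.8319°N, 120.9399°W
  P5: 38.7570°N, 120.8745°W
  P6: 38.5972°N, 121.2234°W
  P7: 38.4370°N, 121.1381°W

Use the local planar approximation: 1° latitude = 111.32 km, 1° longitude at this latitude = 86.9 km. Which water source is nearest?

Distances from 38.6191°N, 121.1461°W:
P1: √((0.3733·111.32)² + (0.2562·86.9)²) = √(1726.880857 + 495.675900) = 47.1440 km
P2: √((-0.2720·111.32)² + (0.3330·86.9)²) = √(916.820263 + 837.390481) = 41.8833 km
P3: √((0.3545·111.32)² + (0.0921·86.9)²) = √(1557.323633 + 64.055852) = 40.2664 km
P4: √((0.2128·111.32)² + (0.2062·86.9)²) = √(561.163794 + 321.082677) = 29.7026 km
P5: √((0.1379·111.32)² + (0.2716·86.9)²) = √(235.654061 + 557.056292) = 28.1551 km
P6: √((-0.0219·111.32)² + (-0.0773·86.9)²) = √(5.943395 + 45.123060) = 7.1461 km
P7: √((-0.1821·111.32)² + (0.0080·86.9)²) = √(410.928523 + 0.483303) = 20.2833 km
Minimum: P6 at 7.1461 km.

P6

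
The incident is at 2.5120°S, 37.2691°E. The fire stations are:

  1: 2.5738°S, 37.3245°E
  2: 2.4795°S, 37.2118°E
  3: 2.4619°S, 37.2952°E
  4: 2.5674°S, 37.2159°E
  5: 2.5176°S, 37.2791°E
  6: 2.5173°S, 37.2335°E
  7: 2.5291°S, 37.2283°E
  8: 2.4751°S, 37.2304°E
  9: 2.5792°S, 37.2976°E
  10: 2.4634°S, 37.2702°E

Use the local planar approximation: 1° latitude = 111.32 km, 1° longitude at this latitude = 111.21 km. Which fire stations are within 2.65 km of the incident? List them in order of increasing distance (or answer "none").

5

Distances from 2.5120°S, 37.2691°E:
1: √((-0.0618·111.32)² + (0.0554·111.21)²) = √(47.328566 + 37.958340) = 9.2351 km
2: √((0.0325·111.32)² + (-0.0573·111.21)²) = √(13.089200 + 40.606628) = 7.3277 km
3: √((0.0501·111.32)² + (0.0261·111.21)²) = √(31.104401 + 8.424976) = 6.2872 km
4: √((-0.0554·111.32)² + (-0.0532·111.21)²) = √(38.033468 + 35.003458) = 8.5462 km
5: √((-0.0056·111.32)² + (0.0100·111.21)²) = √(0.388618 + 1.236766) = 1.2749 km
6: √((-0.0053·111.32)² + (-0.0356·111.21)²) = √(0.348095 + 15.674283) = 4.0028 km
7: √((-0.0171·111.32)² + (-0.0408·111.21)²) = √(3.623586 + 20.587708) = 4.9205 km
8: √((0.0369·111.32)² + (-0.0387·111.21)²) = √(16.873265 + 18.522927) = 5.9495 km
9: √((-0.0672·111.32)² + (0.0285·111.21)²) = √(55.960932 + 10.045635) = 8.1244 km
10: √((0.0486·111.32)² + (0.0011·111.21)²) = √(29.269745 + 0.014965) = 5.4115 km
Threshold 2.65 km: 5 (1.2749 km) is within range.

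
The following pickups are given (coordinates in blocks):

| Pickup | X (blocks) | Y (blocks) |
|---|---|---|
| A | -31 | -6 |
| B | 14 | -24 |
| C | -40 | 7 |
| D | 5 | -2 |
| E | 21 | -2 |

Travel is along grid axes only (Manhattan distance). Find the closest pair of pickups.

Pairwise distances:
D–E: |16| + |0| = 16 + 0 = 16 blocks
A–C: |-9| + |13| = 9 + 13 = 22 blocks
B–E: |7| + |22| = 7 + 22 = 29 blocks
B–D: |-9| + |22| = 9 + 22 = 31 blocks
A–D: |36| + |4| = 36 + 4 = 40 blocks
C–D: |45| + |-9| = 45 + 9 = 54 blocks
A–E: |52| + |4| = 52 + 4 = 56 blocks
A–B: |45| + |-18| = 45 + 18 = 63 blocks
C–E: |61| + |-9| = 61 + 9 = 70 blocks
B–C: |-54| + |31| = 54 + 31 = 85 blocks
Closest pair: D–E at 16 blocks.

D and E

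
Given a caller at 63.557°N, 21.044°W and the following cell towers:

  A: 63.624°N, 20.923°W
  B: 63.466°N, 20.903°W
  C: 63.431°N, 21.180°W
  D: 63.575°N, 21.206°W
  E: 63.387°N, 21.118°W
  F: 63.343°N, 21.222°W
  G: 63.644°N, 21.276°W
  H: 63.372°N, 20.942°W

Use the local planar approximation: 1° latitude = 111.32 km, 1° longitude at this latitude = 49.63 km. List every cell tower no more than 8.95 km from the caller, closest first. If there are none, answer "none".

Distances from 63.557°N, 21.044°W:
A: √((0.067·111.32)² + (0.121·49.63)²) = √(55.62833 + 36.06279) = 9.576 km
B: √((-0.091·111.32)² + (0.141·49.63)²) = √(102.61933 + 48.96962) = 12.312 km
C: √((-0.126·111.32)² + (-0.136·49.63)²) = √(196.73765 + 45.55818) = 15.566 km
D: √((0.018·111.32)² + (-0.162·49.63)²) = √(4.01505 + 64.64256) = 8.286 km
E: √((-0.170·111.32)² + (-0.074·49.63)²) = √(358.13292 + 13.48814) = 19.277 km
F: √((-0.214·111.32)² + (-0.178·49.63)²) = √(567.51055 + 78.04203) = 25.408 km
G: √((0.087·111.32)² + (-0.232·49.63)²) = √(93.79613 + 132.57588) = 15.046 km
H: √((-0.185·111.32)² + (0.102·49.63)²) = √(424.12107 + 25.62648) = 21.207 km
Threshold 8.95 km: D (8.286 km) is within range.

D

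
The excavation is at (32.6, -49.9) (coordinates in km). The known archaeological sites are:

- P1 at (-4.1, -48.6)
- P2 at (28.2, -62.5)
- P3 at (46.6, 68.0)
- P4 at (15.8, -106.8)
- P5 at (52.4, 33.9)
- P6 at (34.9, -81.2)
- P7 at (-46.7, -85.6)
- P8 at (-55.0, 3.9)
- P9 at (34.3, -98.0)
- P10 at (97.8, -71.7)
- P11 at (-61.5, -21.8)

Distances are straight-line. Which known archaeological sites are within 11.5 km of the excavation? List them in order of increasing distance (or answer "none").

Distances from (32.6, -49.9):
P1: √((-36.7)² + (1.3)²) = √(1346.890 + 1.690) = 36.7 km
P2: √((-4.4)² + (-12.6)²) = √(19.360 + 158.760) = 13.3 km
P3: √((14.0)² + (117.9)²) = √(196.000 + 13900.410) = 118.7 km
P4: √((-16.8)² + (-56.9)²) = √(282.240 + 3237.610) = 59.3 km
P5: √((19.8)² + (83.8)²) = √(392.040 + 7022.440) = 86.1 km
P6: √((2.3)² + (-31.3)²) = √(5.290 + 979.690) = 31.4 km
P7: √((-79.3)² + (-35.7)²) = √(6288.490 + 1274.490) = 87.0 km
P8: √((-87.6)² + (53.8)²) = √(7673.760 + 2894.440) = 102.8 km
P9: √((1.7)² + (-48.1)²) = √(2.890 + 2313.610) = 48.1 km
P10: √((65.2)² + (-21.8)²) = √(4251.040 + 475.240) = 68.7 km
P11: √((-94.1)² + (28.1)²) = √(8854.810 + 789.610) = 98.2 km
Threshold 11.5 km: none within range.

none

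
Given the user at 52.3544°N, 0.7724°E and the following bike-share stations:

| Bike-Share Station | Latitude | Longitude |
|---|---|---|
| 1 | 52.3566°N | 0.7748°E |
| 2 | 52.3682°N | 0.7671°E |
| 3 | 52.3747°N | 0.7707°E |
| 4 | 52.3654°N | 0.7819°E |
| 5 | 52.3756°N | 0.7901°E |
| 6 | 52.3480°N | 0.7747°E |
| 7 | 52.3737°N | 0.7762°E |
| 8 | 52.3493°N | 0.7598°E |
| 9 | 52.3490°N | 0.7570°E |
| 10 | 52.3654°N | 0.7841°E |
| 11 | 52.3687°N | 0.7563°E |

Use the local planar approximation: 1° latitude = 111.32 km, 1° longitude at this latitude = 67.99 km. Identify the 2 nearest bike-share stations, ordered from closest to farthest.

Distances from 52.3544°N, 0.7724°E:
1: 0.2943 km
2: 1.5779 km
3: 2.2627 km
4: 1.3844 km
5: 2.6491 km
6: 0.7294 km
7: 2.1640 km
8: 1.0277 km
9: 1.2073 km
10: 1.4602 km
11: 1.9319 km
Sorted: 1 (0.2943 km) < 6 (0.7294 km) < 8 (1.0277 km) < 9 (1.2073 km) < …

1, 6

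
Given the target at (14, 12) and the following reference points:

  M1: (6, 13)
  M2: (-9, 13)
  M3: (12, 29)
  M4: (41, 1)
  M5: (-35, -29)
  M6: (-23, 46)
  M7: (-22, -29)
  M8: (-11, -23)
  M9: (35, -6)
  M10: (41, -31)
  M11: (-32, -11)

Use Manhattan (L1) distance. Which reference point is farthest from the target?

Distances from (14, 12):
M1: |-8| + |1| = 8 + 1 = 9
M2: |-23| + |1| = 23 + 1 = 24
M3: |-2| + |17| = 2 + 17 = 19
M4: |27| + |-11| = 27 + 11 = 38
M5: |-49| + |-41| = 49 + 41 = 90
M6: |-37| + |34| = 37 + 34 = 71
M7: |-36| + |-41| = 36 + 41 = 77
M8: |-25| + |-35| = 25 + 35 = 60
M9: |21| + |-18| = 21 + 18 = 39
M10: |27| + |-43| = 27 + 43 = 70
M11: |-46| + |-23| = 46 + 23 = 69
Maximum: M5 at 90.

M5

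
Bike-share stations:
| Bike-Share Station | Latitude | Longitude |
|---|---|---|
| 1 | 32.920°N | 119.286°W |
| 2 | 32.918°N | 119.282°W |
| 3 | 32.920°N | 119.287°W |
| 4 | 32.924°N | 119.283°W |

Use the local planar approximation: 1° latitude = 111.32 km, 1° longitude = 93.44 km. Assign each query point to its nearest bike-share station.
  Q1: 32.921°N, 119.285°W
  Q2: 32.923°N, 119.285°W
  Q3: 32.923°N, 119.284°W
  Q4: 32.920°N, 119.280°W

Q1→1; Q2→4; Q3→4; Q4→2

Q1 at 32.921°N, 119.285°W:
  1: 0.145338 km
  2: 0.436014 km
  3: 0.217523 km
  4: 0.382692 km
  → nearest: 1 (0.145338 km)
Q2 at 32.923°N, 119.285°W:
  1: 0.346786 km
  2: 0.623204 km
  3: 0.382692 km
  4: 0.217523 km
  → nearest: 4 (0.217523 km)
Q3 at 32.923°N, 119.284°W:
  1: 0.382692 km
  2: 0.587135 km
  3: 0.436014 km
  4: 0.145338 km
  → nearest: 4 (0.145338 km)
Q4 at 32.920°N, 119.280°W:
  1: 0.560640 km
  2: 0.290676 km
  3: 0.654080 km
  4: 0.526169 km
  → nearest: 2 (0.290676 km)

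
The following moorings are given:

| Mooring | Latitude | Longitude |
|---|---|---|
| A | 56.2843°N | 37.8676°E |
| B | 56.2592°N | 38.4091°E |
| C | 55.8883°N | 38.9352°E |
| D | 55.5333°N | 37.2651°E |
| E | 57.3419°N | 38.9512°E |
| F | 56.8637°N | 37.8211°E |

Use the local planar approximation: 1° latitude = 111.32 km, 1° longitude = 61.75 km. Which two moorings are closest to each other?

Pairwise distances:
A–B: √((-0.0251·111.32)² + (0.5415·61.75)²) = √(7.807174 + 1118.074766) = 33.5542 km
A–C: √((-0.3960·111.32)² + (1.0676·61.75)²) = √(1943.286203 + 4346.013330) = 79.3051 km
A–D: √((-0.7510·111.32)² + (-0.6025·61.75)²) = √(6989.180706 + 1384.165519) = 91.5060 km
A–E: √((1.0576·111.32)² + (1.0836·61.75)²) = √(13860.831359 + 4477.255891) = 135.4182 km
A–F: √((0.5794·111.32)² + (-0.0465·61.75)²) = √(4160.096233 + 8.244794) = 64.5627 km
B–C: √((-0.3709·111.32)² + (0.5261·61.75)²) = √(1704.747499 + 1055.384053) = 52.5370 km
B–D: √((-0.7259·111.32)² + (-1.1440·61.75)²) = √(6529.801632 + 4990.292164) = 107.3317 km
B–E: √((1.0827·111.32)² + (0.5421·61.75)²) = √(14526.556209 + 1120.553866) = 125.0884 km
B–F: √((0.6045·111.32)² + (-0.5880·61.75)²) = √(4528.339774 + 1318.343481) = 76.4636 km
C–D: √((-0.3550·111.32)² + (-1.6701·61.75)²) = √(1561.719746 + 10635.523607) = 110.4411 km
C–E: √((1.4536·111.32)² + (0.0160·61.75)²) = √(26184.013965 + 0.976144) = 161.8178 km
C–F: √((0.9754·111.32)² + (-1.1141·61.75)²) = √(11789.948223 + 4732.844899) = 128.5410 km
D–E: √((1.8086·111.32)² + (1.6861·61.75)²) = √(40535.118628 + 10840.282013) = 226.6614 km
D–F: √((1.3304·111.32)² + (0.5560·61.75)²) = √(21933.647914 + 1178.754889) = 152.0276 km
E–F: √((-0.4782·111.32)² + (-1.1301·61.75)²) = √(2833.776137 + 4869.761297) = 87.7698 km
Closest pair: A–B at 33.5542 km.

A and B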